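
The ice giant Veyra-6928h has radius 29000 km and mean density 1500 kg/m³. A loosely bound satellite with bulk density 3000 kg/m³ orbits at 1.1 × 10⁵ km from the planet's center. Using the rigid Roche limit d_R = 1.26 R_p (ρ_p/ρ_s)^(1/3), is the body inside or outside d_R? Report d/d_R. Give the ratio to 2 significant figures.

d_R = 1.26 × (29000 km) × (1500/3000)^(1/3) = 29000 km
d/d_R = (1.1 × 10⁵) / (29000) = 3.8
Since d/d_R > 1, the body is outside the Roche limit.

outside; d/d_R ≈ 3.8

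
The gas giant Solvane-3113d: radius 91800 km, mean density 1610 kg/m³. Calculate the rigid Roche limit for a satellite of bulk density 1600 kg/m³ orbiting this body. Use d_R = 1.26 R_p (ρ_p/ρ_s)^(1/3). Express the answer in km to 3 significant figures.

d_R = 1.26 × 91800 km × (1610/1600)^(1/3)
    = 1.16 × 10⁵ km

1.16 × 10⁵ km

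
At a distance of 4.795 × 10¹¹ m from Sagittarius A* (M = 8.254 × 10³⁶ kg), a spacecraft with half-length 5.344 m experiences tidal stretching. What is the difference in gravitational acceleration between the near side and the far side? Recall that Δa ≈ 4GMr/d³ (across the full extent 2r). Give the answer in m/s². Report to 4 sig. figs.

1.068 × 10⁻⁷ m/s²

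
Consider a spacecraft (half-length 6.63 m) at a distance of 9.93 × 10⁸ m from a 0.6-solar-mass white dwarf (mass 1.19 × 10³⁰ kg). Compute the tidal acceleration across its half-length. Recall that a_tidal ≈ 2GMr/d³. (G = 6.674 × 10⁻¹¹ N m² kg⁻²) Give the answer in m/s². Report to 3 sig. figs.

Since r ≪ d, expand the inverse-square field across one radius to get the leading 2GMr/d³ term.
Δa = 2GMr/d³
   = 2 × (6.674 × 10⁻¹¹) × (1.19 × 10³⁰) × (6.63) / (9.93 × 10⁸)³
   = 1.08 × 10⁻⁶ m/s²

1.08 × 10⁻⁶ m/s²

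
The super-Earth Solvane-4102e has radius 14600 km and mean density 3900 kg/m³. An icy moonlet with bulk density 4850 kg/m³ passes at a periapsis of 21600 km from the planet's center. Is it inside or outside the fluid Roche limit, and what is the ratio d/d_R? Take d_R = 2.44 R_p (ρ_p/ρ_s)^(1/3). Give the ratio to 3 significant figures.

d_R = 2.44 × (14600 km) × (3900/4850)^(1/3) = 33130 km
d/d_R = (21600) / (33130) = 0.652
Since d/d_R < 1, the body is inside the Roche limit.

inside; d/d_R ≈ 0.652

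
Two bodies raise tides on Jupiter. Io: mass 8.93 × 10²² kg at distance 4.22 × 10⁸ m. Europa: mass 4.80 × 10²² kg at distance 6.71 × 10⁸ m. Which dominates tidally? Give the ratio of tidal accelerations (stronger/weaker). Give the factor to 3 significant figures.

Tidal stretch scales as M/d³; compute that for each body.
Io: (8.93 × 10²²) / (4.22 × 10⁸)³ = 1.188 × 10⁻³
Europa: (4.80 × 10²²) / (6.71 × 10⁸)³ = 1.589 × 10⁻⁴
Ratio (larger/smaller) = 7.48

Io, by a factor of ≈ 7.48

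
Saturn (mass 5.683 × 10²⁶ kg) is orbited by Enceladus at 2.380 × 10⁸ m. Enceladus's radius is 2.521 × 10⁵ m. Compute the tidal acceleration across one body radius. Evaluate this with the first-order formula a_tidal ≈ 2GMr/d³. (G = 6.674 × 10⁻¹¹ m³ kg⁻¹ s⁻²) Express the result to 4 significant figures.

The tidal stretch is the gradient of GM/d² times the body's extent r, hence the 1/d³ dependence.
Δa = 2GMr/d³
   = 2 × (6.674 × 10⁻¹¹) × (5.683 × 10²⁶) × (2.521 × 10⁵) / (2.380 × 10⁸)³
   = 1.419 × 10⁻³ m/s²

1.419 × 10⁻³ m/s²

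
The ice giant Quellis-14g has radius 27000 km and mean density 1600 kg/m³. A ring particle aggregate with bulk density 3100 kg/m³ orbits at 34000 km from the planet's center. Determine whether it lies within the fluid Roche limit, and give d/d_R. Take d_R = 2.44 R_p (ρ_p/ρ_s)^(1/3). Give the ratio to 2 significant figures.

d_R = 2.44 × (27000 km) × (1600/3100)^(1/3) = 52850 km
d/d_R = (34000) / (52850) = 0.64
Since d/d_R < 1, the body is inside the Roche limit.

inside; d/d_R ≈ 0.64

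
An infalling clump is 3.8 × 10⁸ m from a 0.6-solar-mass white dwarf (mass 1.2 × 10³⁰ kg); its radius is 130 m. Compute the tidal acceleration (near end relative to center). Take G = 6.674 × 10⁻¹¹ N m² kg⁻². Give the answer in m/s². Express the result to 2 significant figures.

3.8 × 10⁻⁴ m/s²

The tidal stretch is the gradient of GM/d² times the body's extent r, hence the 1/d³ dependence.
Δg = 2GMr/d³
   = 2 × (6.674 × 10⁻¹¹) × (1.2 × 10³⁰) × (130) / (3.8 × 10⁸)³
   = 3.8 × 10⁻⁴ m/s²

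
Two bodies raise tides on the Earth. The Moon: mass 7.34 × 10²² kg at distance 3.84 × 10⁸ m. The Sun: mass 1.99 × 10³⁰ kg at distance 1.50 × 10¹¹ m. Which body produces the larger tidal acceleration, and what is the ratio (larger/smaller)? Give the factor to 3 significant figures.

The Moon, by a factor of ≈ 2.20

Compare M/d³ for the two perturbers:
The Moon: (7.34 × 10²²) / (3.84 × 10⁸)³ = 1.296 × 10⁻³
The Sun: (1.99 × 10³⁰) / (1.50 × 10¹¹)³ = 5.896 × 10⁻⁴
Ratio (larger/smaller) = 2.20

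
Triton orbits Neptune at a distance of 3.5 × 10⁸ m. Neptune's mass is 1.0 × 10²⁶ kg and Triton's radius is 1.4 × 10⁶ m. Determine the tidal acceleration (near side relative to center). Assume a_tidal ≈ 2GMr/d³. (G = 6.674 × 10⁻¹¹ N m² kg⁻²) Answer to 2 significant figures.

Δg = 2GMr/d³
   = 2 × (6.674 × 10⁻¹¹) × (1.0 × 10²⁶) × (1.4 × 10⁶) / (3.5 × 10⁸)³
   = 4.4 × 10⁻⁴ m/s²

4.4 × 10⁻⁴ m/s²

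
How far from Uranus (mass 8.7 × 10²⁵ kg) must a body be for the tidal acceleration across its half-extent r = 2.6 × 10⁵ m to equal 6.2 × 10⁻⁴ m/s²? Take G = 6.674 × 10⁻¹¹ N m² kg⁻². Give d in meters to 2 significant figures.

2GMr/d³ = a_tidal  ⇒  d = (2GMr / a_tidal)^(1/3)
d = (2 × 6.674×10⁻¹¹ × (8.7 × 10²⁵) × (2.6 × 10⁵) / (6.2 × 10⁻⁴))^(1/3)
  = 1.7 × 10⁸ m

1.7 × 10⁸ m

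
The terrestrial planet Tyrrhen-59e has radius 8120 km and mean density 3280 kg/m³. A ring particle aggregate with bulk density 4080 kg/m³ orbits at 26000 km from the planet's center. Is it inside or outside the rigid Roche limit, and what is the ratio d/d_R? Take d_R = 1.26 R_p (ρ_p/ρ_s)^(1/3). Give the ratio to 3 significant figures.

d_R = 1.26 × (8120 km) × (3280/4080)^(1/3) = 9513 km
d/d_R = (26000) / (9513) = 2.73
Since d/d_R > 1, the body is outside the Roche limit.

outside; d/d_R ≈ 2.73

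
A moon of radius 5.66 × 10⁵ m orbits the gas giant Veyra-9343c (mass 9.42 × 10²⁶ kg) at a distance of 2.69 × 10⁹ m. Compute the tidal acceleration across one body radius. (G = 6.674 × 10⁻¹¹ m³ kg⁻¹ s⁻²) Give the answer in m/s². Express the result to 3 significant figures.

3.66 × 10⁻⁶ m/s²

The tidal stretch is the gradient of GM/d² times the body's extent r, hence the 1/d³ dependence.
a_tidal = 2GMr/d³
        = 2 × (6.674 × 10⁻¹¹) × (9.42 × 10²⁶) × (5.66 × 10⁵) / (2.69 × 10⁹)³
        = 3.66 × 10⁻⁶ m/s²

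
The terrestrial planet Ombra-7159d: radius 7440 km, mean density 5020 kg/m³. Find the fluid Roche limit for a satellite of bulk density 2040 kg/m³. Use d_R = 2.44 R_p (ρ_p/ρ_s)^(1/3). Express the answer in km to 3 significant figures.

24500 km

d_R = 2.44 × 7440 km × (5020/2040)^(1/3)
    = 24500 km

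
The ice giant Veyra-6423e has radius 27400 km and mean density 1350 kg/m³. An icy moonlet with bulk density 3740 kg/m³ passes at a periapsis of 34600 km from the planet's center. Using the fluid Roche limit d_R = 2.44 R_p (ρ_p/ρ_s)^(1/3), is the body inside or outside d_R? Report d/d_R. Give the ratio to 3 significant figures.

inside; d/d_R ≈ 0.727

d_R = 2.44 × (27400 km) × (1350/3740)^(1/3) = 47600 km
d/d_R = (34600) / (47600) = 0.727
Since d/d_R < 1, the body is inside the Roche limit.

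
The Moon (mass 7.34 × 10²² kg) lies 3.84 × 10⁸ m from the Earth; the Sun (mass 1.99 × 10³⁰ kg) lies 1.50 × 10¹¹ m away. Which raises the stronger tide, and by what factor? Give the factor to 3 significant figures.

The Moon, by a factor of ≈ 2.20

Tidal acceleration ∝ M/d³, so compare M/d³ for each.
The Moon: (7.34 × 10²²) / (3.84 × 10⁸)³ = 1.296 × 10⁻³
The Sun: (1.99 × 10³⁰) / (1.50 × 10¹¹)³ = 5.896 × 10⁻⁴
Ratio (larger/smaller) = 2.20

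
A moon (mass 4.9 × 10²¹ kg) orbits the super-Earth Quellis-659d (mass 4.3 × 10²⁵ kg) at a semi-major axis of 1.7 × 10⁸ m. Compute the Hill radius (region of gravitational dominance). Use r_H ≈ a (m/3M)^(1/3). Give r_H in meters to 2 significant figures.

r_H ≈ a (m/3M)^(1/3)
    = (1.7 × 10⁸) × (4.9 × 10²¹ / (3 × 4.3 × 10²⁵))^(1/3)
    = 5.7 × 10⁶ m

5.7 × 10⁶ m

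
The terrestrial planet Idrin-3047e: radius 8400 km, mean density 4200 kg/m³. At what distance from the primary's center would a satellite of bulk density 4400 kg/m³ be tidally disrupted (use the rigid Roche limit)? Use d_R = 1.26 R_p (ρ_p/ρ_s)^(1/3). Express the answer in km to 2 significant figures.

10000 km

d_R = 1.26 × 8400 km × (4200/4400)^(1/3)
    = 10000 km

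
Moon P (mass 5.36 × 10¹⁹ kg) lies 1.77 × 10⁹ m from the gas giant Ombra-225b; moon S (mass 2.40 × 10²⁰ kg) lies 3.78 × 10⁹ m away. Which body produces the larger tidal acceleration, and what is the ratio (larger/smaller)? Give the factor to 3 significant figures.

The tide-raising term goes as M/d³ (the gradient of a 1/d² field).
Moon P: (5.36 × 10¹⁹) / (1.77 × 10⁹)³ = 9.666 × 10⁻⁹
Moon S: (2.40 × 10²⁰) / (3.78 × 10⁹)³ = 4.444 × 10⁻⁹
Ratio (larger/smaller) = 2.18

Moon P, by a factor of ≈ 2.18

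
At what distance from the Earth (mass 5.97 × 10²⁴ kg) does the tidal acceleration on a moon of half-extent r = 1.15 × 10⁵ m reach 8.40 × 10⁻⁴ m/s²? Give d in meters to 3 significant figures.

2GMr/d³ = a_tidal  ⇒  d = (2GMr / a_tidal)^(1/3)
d = (2 × 6.674×10⁻¹¹ × (5.97 × 10²⁴) × (1.15 × 10⁵) / (8.40 × 10⁻⁴))^(1/3)
  = 4.78 × 10⁷ m

4.78 × 10⁷ m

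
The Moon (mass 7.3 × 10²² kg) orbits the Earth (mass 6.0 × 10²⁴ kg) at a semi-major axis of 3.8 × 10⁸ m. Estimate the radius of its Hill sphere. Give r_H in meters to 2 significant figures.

r_H ≈ a (m/3M)^(1/3)
    = (3.8 × 10⁸) × (7.3 × 10²² / (3 × 6.0 × 10²⁴))^(1/3)
    = 6.1 × 10⁷ m

6.1 × 10⁷ m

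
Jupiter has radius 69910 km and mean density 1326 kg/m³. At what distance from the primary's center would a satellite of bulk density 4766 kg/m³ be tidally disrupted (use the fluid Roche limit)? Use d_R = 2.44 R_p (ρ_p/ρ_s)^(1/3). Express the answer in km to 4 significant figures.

1.114 × 10⁵ km

d_R = 2.44 × 69910 km × (1326/4766)^(1/3)
    = 1.114 × 10⁵ km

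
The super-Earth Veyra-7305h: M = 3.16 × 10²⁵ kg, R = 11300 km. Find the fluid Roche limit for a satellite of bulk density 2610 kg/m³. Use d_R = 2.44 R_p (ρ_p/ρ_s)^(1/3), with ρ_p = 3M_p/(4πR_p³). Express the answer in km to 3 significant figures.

34800 km

ρ_p = 3M_p/(4πR_p³) = 3 × (3.16 × 10²⁵) / (4π × (1.13 × 10⁷ m)³) = 5230 kg/m³
d_R = 2.44 × 11300 km × (5230/2610)^(1/3)
    = 34800 km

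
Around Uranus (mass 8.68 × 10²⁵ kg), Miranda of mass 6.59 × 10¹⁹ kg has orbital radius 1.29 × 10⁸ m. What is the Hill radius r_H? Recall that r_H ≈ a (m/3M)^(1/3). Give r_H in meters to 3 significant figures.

8.16 × 10⁵ m

r_H ≈ a (m/3M)^(1/3)
    = (1.29 × 10⁸) × (6.59 × 10¹⁹ / (3 × 8.68 × 10²⁵))^(1/3)
    = 8.16 × 10⁵ m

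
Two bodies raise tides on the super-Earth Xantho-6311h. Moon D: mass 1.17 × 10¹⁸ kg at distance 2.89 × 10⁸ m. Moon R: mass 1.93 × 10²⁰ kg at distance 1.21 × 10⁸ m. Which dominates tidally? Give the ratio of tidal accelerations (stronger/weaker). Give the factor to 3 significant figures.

Moon R, by a factor of ≈ 2250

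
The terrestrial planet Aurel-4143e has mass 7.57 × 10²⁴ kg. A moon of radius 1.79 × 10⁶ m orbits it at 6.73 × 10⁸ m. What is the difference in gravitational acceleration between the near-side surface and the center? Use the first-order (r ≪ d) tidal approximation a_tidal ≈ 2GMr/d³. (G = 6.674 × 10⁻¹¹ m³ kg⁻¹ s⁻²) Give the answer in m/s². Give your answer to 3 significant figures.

Δg = 2GMr/d³
   = 2 × (6.674 × 10⁻¹¹) × (7.57 × 10²⁴) × (1.79 × 10⁶) / (6.73 × 10⁸)³
   = 5.93 × 10⁻⁶ m/s²

5.93 × 10⁻⁶ m/s²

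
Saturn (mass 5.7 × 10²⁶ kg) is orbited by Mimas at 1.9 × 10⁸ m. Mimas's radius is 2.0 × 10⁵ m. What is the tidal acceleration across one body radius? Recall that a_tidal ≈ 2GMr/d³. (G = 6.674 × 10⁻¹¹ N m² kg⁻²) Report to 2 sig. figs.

2.2 × 10⁻³ m/s²

a_tidal = 2GMr/d³
        = 2 × (6.674 × 10⁻¹¹) × (5.7 × 10²⁶) × (2.0 × 10⁵) / (1.9 × 10⁸)³
        = 2.2 × 10⁻³ m/s²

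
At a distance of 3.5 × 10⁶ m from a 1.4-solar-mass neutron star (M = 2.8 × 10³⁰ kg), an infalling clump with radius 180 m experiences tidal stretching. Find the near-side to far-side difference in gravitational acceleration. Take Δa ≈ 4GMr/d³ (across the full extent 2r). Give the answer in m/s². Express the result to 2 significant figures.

3.1 × 10³ m/s²

Near-to-far spans 2r, so the tidal difference is twice the near-to-center value: 4GMr/d³.
Δa = 4GMr/d³
   = 4 × (6.674 × 10⁻¹¹) × (2.8 × 10³⁰) × (180) / (3.5 × 10⁶)³
   = 3.1 × 10³ m/s²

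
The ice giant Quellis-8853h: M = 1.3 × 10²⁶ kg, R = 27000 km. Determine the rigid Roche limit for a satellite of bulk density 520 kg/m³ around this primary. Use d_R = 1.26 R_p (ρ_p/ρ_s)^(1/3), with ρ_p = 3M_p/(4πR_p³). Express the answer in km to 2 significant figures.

ρ_p = 3M_p/(4πR_p³) = 3 × (1.3 × 10²⁶) / (4π × (2.7 × 10⁷ m)³) = 1600 kg/m³
d_R = 1.26 × 27000 km × (1600/520)^(1/3)
    = 49000 km

49000 km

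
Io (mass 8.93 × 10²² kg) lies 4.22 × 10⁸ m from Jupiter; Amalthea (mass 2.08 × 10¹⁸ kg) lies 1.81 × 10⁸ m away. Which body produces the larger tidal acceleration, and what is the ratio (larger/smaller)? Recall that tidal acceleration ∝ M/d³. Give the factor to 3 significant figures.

Tidal stretch scales as M/d³; compute that for each body.
Io: (8.93 × 10²²) / (4.22 × 10⁸)³ = 1.188 × 10⁻³
Amalthea: (2.08 × 10¹⁸) / (1.81 × 10⁸)³ = 3.508 × 10⁻⁷
Ratio (larger/smaller) = 3390

Io, by a factor of ≈ 3390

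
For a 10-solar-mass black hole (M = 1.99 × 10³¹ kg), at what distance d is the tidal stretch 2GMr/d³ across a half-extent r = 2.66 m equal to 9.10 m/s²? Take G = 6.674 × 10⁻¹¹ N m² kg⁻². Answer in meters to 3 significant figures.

9.19 × 10⁶ m

2GMr/d³ = a_tidal  ⇒  d = (2GMr / a_tidal)^(1/3)
d = (2 × 6.674×10⁻¹¹ × (1.99 × 10³¹) × (2.66) / (9.10))^(1/3)
  = 9.19 × 10⁶ m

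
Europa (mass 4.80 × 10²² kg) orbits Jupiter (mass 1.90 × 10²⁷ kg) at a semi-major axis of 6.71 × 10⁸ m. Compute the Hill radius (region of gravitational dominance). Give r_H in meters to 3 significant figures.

r_H ≈ a (m/3M)^(1/3)
    = (6.71 × 10⁸) × (4.80 × 10²² / (3 × 1.90 × 10²⁷))^(1/3)
    = 1.37 × 10⁷ m

1.37 × 10⁷ m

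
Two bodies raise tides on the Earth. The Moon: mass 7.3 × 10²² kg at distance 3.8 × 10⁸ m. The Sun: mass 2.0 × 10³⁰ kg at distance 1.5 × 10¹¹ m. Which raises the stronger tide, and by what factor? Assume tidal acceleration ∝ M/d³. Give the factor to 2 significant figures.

The Moon, by a factor of ≈ 2.2

Tidal acceleration ∝ M/d³, so compare M/d³ for each.
The Moon: (7.3 × 10²²) / (3.8 × 10⁸)³ = 1.330 × 10⁻³
The Sun: (2.0 × 10³⁰) / (1.5 × 10¹¹)³ = 5.926 × 10⁻⁴
Ratio (larger/smaller) = 2.2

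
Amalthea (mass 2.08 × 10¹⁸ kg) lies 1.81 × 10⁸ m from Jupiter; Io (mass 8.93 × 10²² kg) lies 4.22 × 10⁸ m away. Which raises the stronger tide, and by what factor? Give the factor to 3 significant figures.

The tide-raising term goes as M/d³ (the gradient of a 1/d² field).
Amalthea: (2.08 × 10¹⁸) / (1.81 × 10⁸)³ = 3.508 × 10⁻⁷
Io: (8.93 × 10²²) / (4.22 × 10⁸)³ = 1.188 × 10⁻³
Ratio (larger/smaller) = 3390

Io, by a factor of ≈ 3390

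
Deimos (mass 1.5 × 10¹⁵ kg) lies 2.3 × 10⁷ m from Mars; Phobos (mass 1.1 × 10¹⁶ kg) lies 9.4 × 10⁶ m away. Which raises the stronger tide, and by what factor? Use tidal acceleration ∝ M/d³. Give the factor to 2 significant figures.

Phobos, by a factor of ≈ 110

Tidal acceleration ∝ M/d³, so compare M/d³ for each.
Deimos: (1.5 × 10¹⁵) / (2.3 × 10⁷)³ = 1.233 × 10⁻⁷
Phobos: (1.1 × 10¹⁶) / (9.4 × 10⁶)³ = 1.324 × 10⁻⁵
Ratio (larger/smaller) = 110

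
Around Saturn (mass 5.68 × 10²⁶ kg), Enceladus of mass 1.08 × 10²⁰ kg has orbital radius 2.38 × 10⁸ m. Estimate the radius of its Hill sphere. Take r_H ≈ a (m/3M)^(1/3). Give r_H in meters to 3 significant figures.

9.49 × 10⁵ m

r_H ≈ a (m/3M)^(1/3)
    = (2.38 × 10⁸) × (1.08 × 10²⁰ / (3 × 5.68 × 10²⁶))^(1/3)
    = 9.49 × 10⁵ m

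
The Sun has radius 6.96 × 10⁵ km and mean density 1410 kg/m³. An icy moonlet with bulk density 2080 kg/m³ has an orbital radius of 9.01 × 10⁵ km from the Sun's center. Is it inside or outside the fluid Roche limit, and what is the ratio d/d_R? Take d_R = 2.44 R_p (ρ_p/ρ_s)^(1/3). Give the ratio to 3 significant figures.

inside; d/d_R ≈ 0.604

d_R = 2.44 × (6.96 × 10⁵ km) × (1410/2080)^(1/3) = 1.492 × 10⁶ km
d/d_R = (9.01 × 10⁵) / (1.492 × 10⁶) = 0.604
Since d/d_R < 1, the body is inside the Roche limit.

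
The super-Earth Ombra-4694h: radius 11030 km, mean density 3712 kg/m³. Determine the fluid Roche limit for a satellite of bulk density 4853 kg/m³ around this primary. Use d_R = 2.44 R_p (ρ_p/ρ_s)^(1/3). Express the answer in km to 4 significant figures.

d_R = 2.44 × 11030 km × (3712/4853)^(1/3)
    = 24610 km

24610 km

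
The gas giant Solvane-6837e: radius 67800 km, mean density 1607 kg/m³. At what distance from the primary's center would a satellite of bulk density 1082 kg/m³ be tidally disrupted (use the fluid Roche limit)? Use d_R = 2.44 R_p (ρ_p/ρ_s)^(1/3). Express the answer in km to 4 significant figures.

1.887 × 10⁵ km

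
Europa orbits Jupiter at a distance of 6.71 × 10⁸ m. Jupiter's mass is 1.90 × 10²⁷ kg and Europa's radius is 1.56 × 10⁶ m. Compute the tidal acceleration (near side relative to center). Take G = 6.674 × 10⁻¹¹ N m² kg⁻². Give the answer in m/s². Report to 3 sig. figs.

1.31 × 10⁻³ m/s²

a_tidal = 2GMr/d³
        = 2 × (6.674 × 10⁻¹¹) × (1.90 × 10²⁷) × (1.56 × 10⁶) / (6.71 × 10⁸)³
        = 1.31 × 10⁻³ m/s²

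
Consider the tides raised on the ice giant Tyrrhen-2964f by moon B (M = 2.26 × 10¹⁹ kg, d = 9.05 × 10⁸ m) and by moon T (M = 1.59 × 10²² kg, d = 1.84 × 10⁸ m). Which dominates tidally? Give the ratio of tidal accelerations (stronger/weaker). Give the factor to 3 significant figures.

Compare M/d³ for the two perturbers:
Moon B: (2.26 × 10¹⁹) / (9.05 × 10⁸)³ = 3.049 × 10⁻⁸
Moon T: (1.59 × 10²²) / (1.84 × 10⁸)³ = 2.552 × 10⁻³
Ratio (larger/smaller) = 83700

Moon T, by a factor of ≈ 83700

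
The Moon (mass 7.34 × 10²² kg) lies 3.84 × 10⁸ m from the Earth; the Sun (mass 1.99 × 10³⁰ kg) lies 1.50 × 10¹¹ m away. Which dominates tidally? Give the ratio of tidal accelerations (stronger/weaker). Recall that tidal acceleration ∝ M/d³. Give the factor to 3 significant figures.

The Moon, by a factor of ≈ 2.20

The tide-raising term goes as M/d³ (the gradient of a 1/d² field).
The Moon: (7.34 × 10²²) / (3.84 × 10⁸)³ = 1.296 × 10⁻³
The Sun: (1.99 × 10³⁰) / (1.50 × 10¹¹)³ = 5.896 × 10⁻⁴
Ratio (larger/smaller) = 2.20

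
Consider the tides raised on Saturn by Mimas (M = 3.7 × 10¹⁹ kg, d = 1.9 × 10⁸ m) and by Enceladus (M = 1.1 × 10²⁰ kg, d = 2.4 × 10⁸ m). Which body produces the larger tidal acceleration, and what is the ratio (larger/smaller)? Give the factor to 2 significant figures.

Enceladus, by a factor of ≈ 1.5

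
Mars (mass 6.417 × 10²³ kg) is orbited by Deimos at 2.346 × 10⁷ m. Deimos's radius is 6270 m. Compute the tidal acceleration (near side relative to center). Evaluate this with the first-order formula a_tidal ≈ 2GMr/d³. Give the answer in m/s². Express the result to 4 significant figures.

4.159 × 10⁻⁵ m/s²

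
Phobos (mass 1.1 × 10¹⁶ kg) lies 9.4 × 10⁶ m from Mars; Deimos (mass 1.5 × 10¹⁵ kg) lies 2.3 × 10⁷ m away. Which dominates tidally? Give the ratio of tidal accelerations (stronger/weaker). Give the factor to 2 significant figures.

The tide-raising term goes as M/d³ (the gradient of a 1/d² field).
Phobos: (1.1 × 10¹⁶) / (9.4 × 10⁶)³ = 1.324 × 10⁻⁵
Deimos: (1.5 × 10¹⁵) / (2.3 × 10⁷)³ = 1.233 × 10⁻⁷
Ratio (larger/smaller) = 110

Phobos, by a factor of ≈ 110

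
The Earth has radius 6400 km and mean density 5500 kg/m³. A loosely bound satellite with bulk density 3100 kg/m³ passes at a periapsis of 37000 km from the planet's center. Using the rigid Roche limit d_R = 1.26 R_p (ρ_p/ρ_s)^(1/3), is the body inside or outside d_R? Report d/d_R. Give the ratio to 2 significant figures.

d_R = 1.26 × (6400 km) × (5500/3100)^(1/3) = 9762 km
d/d_R = (37000) / (9762) = 3.8
Since d/d_R > 1, the body is outside the Roche limit.

outside; d/d_R ≈ 3.8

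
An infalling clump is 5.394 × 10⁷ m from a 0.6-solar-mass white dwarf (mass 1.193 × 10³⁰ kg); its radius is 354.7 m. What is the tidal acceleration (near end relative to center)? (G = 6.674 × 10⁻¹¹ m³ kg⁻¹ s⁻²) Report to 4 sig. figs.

a_tidal = 2GMr/d³
        = 2 × (6.674 × 10⁻¹¹) × (1.193 × 10³⁰) × (354.7) / (5.394 × 10⁷)³
        = 3.599 × 10⁻¹ m/s²

3.599 × 10⁻¹ m/s²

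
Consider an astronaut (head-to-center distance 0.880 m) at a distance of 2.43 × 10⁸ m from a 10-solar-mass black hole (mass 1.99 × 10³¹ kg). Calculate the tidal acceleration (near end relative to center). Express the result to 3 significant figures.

1.63 × 10⁻⁴ m/s²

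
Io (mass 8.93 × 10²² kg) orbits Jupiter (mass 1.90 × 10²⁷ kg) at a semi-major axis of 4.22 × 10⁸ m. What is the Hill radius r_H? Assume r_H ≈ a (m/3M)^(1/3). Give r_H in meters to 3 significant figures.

1.06 × 10⁷ m

r_H ≈ a (m/3M)^(1/3)
    = (4.22 × 10⁸) × (8.93 × 10²² / (3 × 1.90 × 10²⁷))^(1/3)
    = 1.06 × 10⁷ m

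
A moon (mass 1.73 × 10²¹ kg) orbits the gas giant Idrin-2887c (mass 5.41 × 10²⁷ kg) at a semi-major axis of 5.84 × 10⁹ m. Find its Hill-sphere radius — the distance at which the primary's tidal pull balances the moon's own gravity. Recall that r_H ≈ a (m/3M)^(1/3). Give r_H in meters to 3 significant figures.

2.77 × 10⁷ m

r_H ≈ a (m/3M)^(1/3)
    = (5.84 × 10⁹) × (1.73 × 10²¹ / (3 × 5.41 × 10²⁷))^(1/3)
    = 2.77 × 10⁷ m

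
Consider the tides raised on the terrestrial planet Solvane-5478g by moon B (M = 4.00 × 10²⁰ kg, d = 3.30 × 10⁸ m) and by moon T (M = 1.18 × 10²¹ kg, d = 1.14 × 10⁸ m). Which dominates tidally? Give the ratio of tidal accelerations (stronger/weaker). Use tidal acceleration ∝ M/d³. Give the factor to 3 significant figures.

Moon T, by a factor of ≈ 71.6

The tide-raising term goes as M/d³ (the gradient of a 1/d² field).
Moon B: (4.00 × 10²⁰) / (3.30 × 10⁸)³ = 1.113 × 10⁻⁵
Moon T: (1.18 × 10²¹) / (1.14 × 10⁸)³ = 7.965 × 10⁻⁴
Ratio (larger/smaller) = 71.6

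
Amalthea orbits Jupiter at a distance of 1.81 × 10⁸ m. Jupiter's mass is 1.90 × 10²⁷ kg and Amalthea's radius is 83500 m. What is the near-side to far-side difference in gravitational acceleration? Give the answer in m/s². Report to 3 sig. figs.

7.14 × 10⁻³ m/s²

a_tidal = 4GMr/d³
        = 4 × (6.674 × 10⁻¹¹) × (1.90 × 10²⁷) × (83500) / (1.81 × 10⁸)³
        = 7.14 × 10⁻³ m/s²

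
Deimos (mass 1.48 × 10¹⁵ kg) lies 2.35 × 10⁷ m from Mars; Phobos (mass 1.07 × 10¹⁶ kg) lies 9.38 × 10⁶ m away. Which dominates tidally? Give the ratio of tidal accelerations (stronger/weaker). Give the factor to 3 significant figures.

Tidal stretch scales as M/d³; compute that for each body.
Deimos: (1.48 × 10¹⁵) / (2.35 × 10⁷)³ = 1.140 × 10⁻⁷
Phobos: (1.07 × 10¹⁶) / (9.38 × 10⁶)³ = 1.297 × 10⁻⁵
Ratio (larger/smaller) = 114

Phobos, by a factor of ≈ 114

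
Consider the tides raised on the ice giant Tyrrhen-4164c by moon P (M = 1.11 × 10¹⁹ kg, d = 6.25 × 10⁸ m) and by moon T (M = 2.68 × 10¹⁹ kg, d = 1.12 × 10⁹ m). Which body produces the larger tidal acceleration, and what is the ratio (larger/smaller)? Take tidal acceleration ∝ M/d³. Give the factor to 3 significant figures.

Tidal acceleration ∝ M/d³, so compare M/d³ for each.
Moon P: (1.11 × 10¹⁹) / (6.25 × 10⁸)³ = 4.547 × 10⁻⁸
Moon T: (2.68 × 10¹⁹) / (1.12 × 10⁹)³ = 1.908 × 10⁻⁸
Ratio (larger/smaller) = 2.38

Moon P, by a factor of ≈ 2.38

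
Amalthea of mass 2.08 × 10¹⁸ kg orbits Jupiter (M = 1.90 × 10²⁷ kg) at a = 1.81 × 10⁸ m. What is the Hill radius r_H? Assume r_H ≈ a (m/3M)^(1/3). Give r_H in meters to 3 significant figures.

1.29 × 10⁵ m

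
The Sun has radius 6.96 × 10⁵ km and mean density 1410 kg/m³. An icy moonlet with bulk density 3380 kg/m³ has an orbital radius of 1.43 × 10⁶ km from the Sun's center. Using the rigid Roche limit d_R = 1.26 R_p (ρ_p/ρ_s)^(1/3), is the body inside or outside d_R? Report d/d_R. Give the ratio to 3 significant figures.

outside; d/d_R ≈ 2.18

d_R = 1.26 × (6.96 × 10⁵ km) × (1410/3380)^(1/3) = 6.553 × 10⁵ km
d/d_R = (1.43 × 10⁶) / (6.553 × 10⁵) = 2.18
Since d/d_R > 1, the body is outside the Roche limit.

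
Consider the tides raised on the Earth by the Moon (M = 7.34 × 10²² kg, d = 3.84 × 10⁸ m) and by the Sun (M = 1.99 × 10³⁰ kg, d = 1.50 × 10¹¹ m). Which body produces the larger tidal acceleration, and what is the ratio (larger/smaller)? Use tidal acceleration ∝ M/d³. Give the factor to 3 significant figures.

The tide-raising term goes as M/d³ (the gradient of a 1/d² field).
The Moon: (7.34 × 10²²) / (3.84 × 10⁸)³ = 1.296 × 10⁻³
The Sun: (1.99 × 10³⁰) / (1.50 × 10¹¹)³ = 5.896 × 10⁻⁴
Ratio (larger/smaller) = 2.20

The Moon, by a factor of ≈ 2.20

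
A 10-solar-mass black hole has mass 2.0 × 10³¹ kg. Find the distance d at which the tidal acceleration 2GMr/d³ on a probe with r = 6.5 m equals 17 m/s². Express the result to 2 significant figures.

2GMr/d³ = a_tidal  ⇒  d = (2GMr / a_tidal)^(1/3)
d = (2 × 6.674×10⁻¹¹ × (2.0 × 10³¹) × (6.5) / (17))^(1/3)
  = 1.0 × 10⁷ m

1.0 × 10⁷ m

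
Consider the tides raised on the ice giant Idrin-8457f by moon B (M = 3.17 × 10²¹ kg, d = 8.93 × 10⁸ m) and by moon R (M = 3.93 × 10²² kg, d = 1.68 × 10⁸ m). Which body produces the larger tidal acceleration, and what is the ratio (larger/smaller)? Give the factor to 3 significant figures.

The tide-raising term goes as M/d³ (the gradient of a 1/d² field).
Moon B: (3.17 × 10²¹) / (8.93 × 10⁸)³ = 4.451 × 10⁻⁶
Moon R: (3.93 × 10²²) / (1.68 × 10⁸)³ = 8.288 × 10⁻³
Ratio (larger/smaller) = 1860

Moon R, by a factor of ≈ 1860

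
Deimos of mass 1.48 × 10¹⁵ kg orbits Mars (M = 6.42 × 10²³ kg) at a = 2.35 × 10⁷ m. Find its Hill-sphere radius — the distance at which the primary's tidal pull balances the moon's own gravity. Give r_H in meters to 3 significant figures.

2.15 × 10⁴ m

r_H ≈ a (m/3M)^(1/3)
    = (2.35 × 10⁷) × (1.48 × 10¹⁵ / (3 × 6.42 × 10²³))^(1/3)
    = 2.15 × 10⁴ m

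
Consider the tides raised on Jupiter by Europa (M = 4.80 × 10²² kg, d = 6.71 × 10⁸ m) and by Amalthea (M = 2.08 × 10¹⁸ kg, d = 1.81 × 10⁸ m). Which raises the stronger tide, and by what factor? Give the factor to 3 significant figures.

Europa, by a factor of ≈ 453

Tidal stretch scales as M/d³; compute that for each body.
Europa: (4.80 × 10²²) / (6.71 × 10⁸)³ = 1.589 × 10⁻⁴
Amalthea: (2.08 × 10¹⁸) / (1.81 × 10⁸)³ = 3.508 × 10⁻⁷
Ratio (larger/smaller) = 453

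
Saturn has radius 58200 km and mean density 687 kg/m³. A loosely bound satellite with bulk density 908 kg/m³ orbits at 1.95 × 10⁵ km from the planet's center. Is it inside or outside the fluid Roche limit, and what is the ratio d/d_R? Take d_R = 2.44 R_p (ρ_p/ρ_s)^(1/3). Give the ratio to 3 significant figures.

d_R = 2.44 × (58200 km) × (687/908)^(1/3) = 1.294 × 10⁵ km
d/d_R = (1.95 × 10⁵) / (1.294 × 10⁵) = 1.51
Since d/d_R > 1, the body is outside the Roche limit.

outside; d/d_R ≈ 1.51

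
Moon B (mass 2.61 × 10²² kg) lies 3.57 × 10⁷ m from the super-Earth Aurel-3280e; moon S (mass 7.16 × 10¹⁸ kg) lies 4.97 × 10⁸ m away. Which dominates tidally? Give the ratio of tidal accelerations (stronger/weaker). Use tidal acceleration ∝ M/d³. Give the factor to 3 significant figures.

Moon B, by a factor of ≈ 9.84 × 10⁶

Tidal stretch scales as M/d³; compute that for each body.
Moon B: (2.61 × 10²²) / (3.57 × 10⁷)³ = 5.736 × 10⁻¹
Moon S: (7.16 × 10¹⁸) / (4.97 × 10⁸)³ = 5.832 × 10⁻⁸
Ratio (larger/smaller) = 9.84 × 10⁶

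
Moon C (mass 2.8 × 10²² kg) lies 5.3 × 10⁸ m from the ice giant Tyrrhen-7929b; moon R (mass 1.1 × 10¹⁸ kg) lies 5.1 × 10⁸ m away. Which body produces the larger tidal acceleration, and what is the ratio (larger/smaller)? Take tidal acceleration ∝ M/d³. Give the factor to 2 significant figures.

Tidal stretch scales as M/d³; compute that for each body.
Moon C: (2.8 × 10²²) / (5.3 × 10⁸)³ = 1.881 × 10⁻⁴
Moon R: (1.1 × 10¹⁸) / (5.1 × 10⁸)³ = 8.292 × 10⁻⁹
Ratio (larger/smaller) = 23000

Moon C, by a factor of ≈ 23000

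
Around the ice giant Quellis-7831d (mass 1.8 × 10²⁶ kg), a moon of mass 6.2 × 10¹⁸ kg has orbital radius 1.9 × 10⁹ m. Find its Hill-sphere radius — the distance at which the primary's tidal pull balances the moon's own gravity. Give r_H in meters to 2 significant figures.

r_H ≈ a (m/3M)^(1/3)
    = (1.9 × 10⁹) × (6.2 × 10¹⁸ / (3 × 1.8 × 10²⁶))^(1/3)
    = 4.3 × 10⁶ m

4.3 × 10⁶ m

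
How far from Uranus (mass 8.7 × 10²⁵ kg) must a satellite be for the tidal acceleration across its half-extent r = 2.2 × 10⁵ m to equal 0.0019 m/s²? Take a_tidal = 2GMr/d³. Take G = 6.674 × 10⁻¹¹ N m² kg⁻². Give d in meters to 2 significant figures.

1.1 × 10⁸ m

2GMr/d³ = a_tidal  ⇒  d = (2GMr / a_tidal)^(1/3)
d = (2 × 6.674×10⁻¹¹ × (8.7 × 10²⁵) × (2.2 × 10⁵) / (0.0019))^(1/3)
  = 1.1 × 10⁸ m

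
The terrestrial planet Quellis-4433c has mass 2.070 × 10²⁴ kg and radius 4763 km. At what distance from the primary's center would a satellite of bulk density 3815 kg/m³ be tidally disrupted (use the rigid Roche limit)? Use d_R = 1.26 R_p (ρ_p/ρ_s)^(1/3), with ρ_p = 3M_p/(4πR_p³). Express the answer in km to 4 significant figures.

6375 km

ρ_p = 3M_p/(4πR_p³) = 3 × (2.070 × 10²⁴) / (4π × (4.763 × 10⁶ m)³) = 4573 kg/m³
d_R = 1.26 × 4763 km × (4573/3815)^(1/3)
    = 6375 km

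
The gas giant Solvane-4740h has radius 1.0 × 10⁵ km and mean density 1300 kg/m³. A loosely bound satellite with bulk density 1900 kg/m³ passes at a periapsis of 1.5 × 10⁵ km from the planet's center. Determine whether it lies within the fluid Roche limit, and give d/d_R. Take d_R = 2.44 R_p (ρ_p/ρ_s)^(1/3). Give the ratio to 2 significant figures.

d_R = 2.44 × (1.0 × 10⁵ km) × (1300/1900)^(1/3) = 2.150 × 10⁵ km
d/d_R = (1.5 × 10⁵) / (2.150 × 10⁵) = 0.70
Since d/d_R < 1, the body is inside the Roche limit.

inside; d/d_R ≈ 0.70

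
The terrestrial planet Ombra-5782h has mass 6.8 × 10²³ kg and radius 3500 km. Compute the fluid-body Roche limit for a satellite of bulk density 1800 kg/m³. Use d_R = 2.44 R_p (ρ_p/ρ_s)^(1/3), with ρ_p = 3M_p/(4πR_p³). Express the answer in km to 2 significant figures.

11000 km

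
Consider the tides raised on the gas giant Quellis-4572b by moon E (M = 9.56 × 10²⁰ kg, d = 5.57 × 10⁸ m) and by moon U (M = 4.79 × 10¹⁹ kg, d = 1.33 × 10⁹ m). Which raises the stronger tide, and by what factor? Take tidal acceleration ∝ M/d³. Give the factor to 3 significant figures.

Compare M/d³ for the two perturbers:
Moon E: (9.56 × 10²⁰) / (5.57 × 10⁸)³ = 5.532 × 10⁻⁶
Moon U: (4.79 × 10¹⁹) / (1.33 × 10⁹)³ = 2.036 × 10⁻⁸
Ratio (larger/smaller) = 272

Moon E, by a factor of ≈ 272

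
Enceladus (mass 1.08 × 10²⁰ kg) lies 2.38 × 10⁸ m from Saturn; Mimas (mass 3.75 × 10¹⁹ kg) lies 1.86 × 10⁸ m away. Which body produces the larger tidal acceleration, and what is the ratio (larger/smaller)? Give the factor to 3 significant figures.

Enceladus, by a factor of ≈ 1.37

Tidal acceleration ∝ M/d³, so compare M/d³ for each.
Enceladus: (1.08 × 10²⁰) / (2.38 × 10⁸)³ = 8.011 × 10⁻⁶
Mimas: (3.75 × 10¹⁹) / (1.86 × 10⁸)³ = 5.828 × 10⁻⁶
Ratio (larger/smaller) = 1.37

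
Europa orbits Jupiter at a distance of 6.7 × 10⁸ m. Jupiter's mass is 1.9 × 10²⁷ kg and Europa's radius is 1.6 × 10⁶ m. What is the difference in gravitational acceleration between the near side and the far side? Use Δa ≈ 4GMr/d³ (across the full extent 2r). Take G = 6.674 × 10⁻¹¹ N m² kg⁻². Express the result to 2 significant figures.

2.7 × 10⁻³ m/s²

Differencing GM/(d−r)² and GM/(d+r)² to first order in r/d gives 4GMr/d³.
Δa = 4GMr/d³
   = 4 × (6.674 × 10⁻¹¹) × (1.9 × 10²⁷) × (1.6 × 10⁶) / (6.7 × 10⁸)³
   = 2.7 × 10⁻³ m/s²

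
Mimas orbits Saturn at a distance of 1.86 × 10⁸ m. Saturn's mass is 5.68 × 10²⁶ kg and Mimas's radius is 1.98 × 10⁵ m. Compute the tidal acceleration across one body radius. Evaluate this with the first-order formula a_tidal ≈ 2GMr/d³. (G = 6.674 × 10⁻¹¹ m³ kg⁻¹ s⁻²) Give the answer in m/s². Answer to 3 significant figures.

2.33 × 10⁻³ m/s²

Differencing GM/(d−r)² and GM/d² to first order in r/d gives 2GMr/d³.
a_tidal = 2GMr/d³
        = 2 × (6.674 × 10⁻¹¹) × (5.68 × 10²⁶) × (1.98 × 10⁵) / (1.86 × 10⁸)³
        = 2.33 × 10⁻³ m/s²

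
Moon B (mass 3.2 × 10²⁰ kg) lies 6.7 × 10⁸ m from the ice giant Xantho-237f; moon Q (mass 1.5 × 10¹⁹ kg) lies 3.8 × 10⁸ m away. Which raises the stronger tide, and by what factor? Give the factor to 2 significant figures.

Tidal stretch scales as M/d³; compute that for each body.
Moon B: (3.2 × 10²⁰) / (6.7 × 10⁸)³ = 1.064 × 10⁻⁶
Moon Q: (1.5 × 10¹⁹) / (3.8 × 10⁸)³ = 2.734 × 10⁻⁷
Ratio (larger/smaller) = 3.9

Moon B, by a factor of ≈ 3.9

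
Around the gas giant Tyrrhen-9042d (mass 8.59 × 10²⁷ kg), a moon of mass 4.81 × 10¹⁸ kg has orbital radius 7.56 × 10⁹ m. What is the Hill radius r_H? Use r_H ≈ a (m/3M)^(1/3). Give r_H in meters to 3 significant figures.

r_H ≈ a (m/3M)^(1/3)
    = (7.56 × 10⁹) × (4.81 × 10¹⁸ / (3 × 8.59 × 10²⁷))^(1/3)
    = 4.32 × 10⁶ m

4.32 × 10⁶ m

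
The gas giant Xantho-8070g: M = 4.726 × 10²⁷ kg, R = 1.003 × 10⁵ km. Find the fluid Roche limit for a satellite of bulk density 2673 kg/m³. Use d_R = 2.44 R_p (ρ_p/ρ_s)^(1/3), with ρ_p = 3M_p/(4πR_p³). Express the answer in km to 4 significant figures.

1.830 × 10⁵ km

ρ_p = 3M_p/(4πR_p³) = 3 × (4.726 × 10²⁷) / (4π × (1.003 × 10⁸ m)³) = 1118 kg/m³
d_R = 2.44 × 1.003 × 10⁵ km × (1118/2673)^(1/3)
    = 1.830 × 10⁵ km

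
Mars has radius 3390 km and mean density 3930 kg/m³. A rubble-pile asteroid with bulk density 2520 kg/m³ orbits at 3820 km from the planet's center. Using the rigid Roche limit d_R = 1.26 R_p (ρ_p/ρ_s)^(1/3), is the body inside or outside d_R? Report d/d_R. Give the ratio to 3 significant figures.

d_R = 1.26 × (3390 km) × (3930/2520)^(1/3) = 4953 km
d/d_R = (3820) / (4953) = 0.771
Since d/d_R < 1, the body is inside the Roche limit.

inside; d/d_R ≈ 0.771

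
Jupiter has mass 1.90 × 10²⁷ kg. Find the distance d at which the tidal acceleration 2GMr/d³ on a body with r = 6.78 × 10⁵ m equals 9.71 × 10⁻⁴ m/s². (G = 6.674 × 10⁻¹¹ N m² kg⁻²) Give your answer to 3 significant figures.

2GMr/d³ = a_tidal  ⇒  d = (2GMr / a_tidal)^(1/3)
d = (2 × 6.674×10⁻¹¹ × (1.90 × 10²⁷) × (6.78 × 10⁵) / (9.71 × 10⁻⁴))^(1/3)
  = 5.62 × 10⁸ m

5.62 × 10⁸ m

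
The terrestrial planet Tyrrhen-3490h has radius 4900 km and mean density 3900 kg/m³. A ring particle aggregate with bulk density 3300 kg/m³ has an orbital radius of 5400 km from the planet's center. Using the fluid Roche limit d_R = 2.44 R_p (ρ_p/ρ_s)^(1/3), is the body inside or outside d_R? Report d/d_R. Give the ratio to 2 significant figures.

inside; d/d_R ≈ 0.43

d_R = 2.44 × (4900 km) × (3900/3300)^(1/3) = 12640 km
d/d_R = (5400) / (12640) = 0.43
Since d/d_R < 1, the body is inside the Roche limit.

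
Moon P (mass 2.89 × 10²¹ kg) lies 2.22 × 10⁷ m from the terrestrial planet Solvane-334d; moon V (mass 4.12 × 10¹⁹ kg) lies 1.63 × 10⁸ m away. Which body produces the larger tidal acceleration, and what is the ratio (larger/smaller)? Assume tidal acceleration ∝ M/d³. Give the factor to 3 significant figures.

Moon P, by a factor of ≈ 27800

Tidal stretch scales as M/d³; compute that for each body.
Moon P: (2.89 × 10²¹) / (2.22 × 10⁷)³ = 2.641 × 10⁻¹
Moon V: (4.12 × 10¹⁹) / (1.63 × 10⁸)³ = 9.513 × 10⁻⁶
Ratio (larger/smaller) = 27800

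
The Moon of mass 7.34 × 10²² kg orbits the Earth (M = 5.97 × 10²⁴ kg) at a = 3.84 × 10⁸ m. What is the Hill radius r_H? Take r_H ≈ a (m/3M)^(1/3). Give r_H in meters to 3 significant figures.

6.15 × 10⁷ m

r_H ≈ a (m/3M)^(1/3)
    = (3.84 × 10⁸) × (7.34 × 10²² / (3 × 5.97 × 10²⁴))^(1/3)
    = 6.15 × 10⁷ m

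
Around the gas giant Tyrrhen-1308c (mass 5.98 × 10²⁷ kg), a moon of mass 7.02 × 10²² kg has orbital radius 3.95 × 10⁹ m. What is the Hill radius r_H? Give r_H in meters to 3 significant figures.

6.22 × 10⁷ m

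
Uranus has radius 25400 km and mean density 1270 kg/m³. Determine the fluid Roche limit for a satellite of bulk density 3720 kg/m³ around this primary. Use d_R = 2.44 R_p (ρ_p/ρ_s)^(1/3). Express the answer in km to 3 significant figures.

43300 km

d_R = 2.44 × 25400 km × (1270/3720)^(1/3)
    = 43300 km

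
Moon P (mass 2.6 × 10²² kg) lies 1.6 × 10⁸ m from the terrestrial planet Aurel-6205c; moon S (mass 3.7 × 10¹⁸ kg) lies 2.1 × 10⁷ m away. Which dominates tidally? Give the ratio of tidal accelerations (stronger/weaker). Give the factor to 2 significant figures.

The tide-raising term goes as M/d³ (the gradient of a 1/d² field).
Moon P: (2.6 × 10²²) / (1.6 × 10⁸)³ = 6.348 × 10⁻³
Moon S: (3.7 × 10¹⁸) / (2.1 × 10⁷)³ = 3.995 × 10⁻⁴
Ratio (larger/smaller) = 16

Moon P, by a factor of ≈ 16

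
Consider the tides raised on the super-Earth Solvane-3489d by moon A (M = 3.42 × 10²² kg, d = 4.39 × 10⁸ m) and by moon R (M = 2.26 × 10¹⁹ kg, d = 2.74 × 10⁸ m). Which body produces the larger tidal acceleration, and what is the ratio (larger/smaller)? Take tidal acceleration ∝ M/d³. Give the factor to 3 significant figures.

The tide-raising term goes as M/d³ (the gradient of a 1/d² field).
Moon A: (3.42 × 10²²) / (4.39 × 10⁸)³ = 4.042 × 10⁻⁴
Moon R: (2.26 × 10¹⁹) / (2.74 × 10⁸)³ = 1.099 × 10⁻⁶
Ratio (larger/smaller) = 368

Moon A, by a factor of ≈ 368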